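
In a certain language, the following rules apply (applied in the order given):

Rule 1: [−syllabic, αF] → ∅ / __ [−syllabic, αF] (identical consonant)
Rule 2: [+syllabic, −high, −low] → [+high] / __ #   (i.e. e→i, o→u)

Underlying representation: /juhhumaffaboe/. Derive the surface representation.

Rule 1 (degemination): /hh/ is a geminate; the first /h/ deletes. /ff/ is a geminate; the first /f/ deletes. /juhhumaffaboe/ → juhumafaboe.
Rule 2 (final vowel raising): /e/ is a mid vowel in word-final position, so it raises to [i]. /juhumafaboe/ → juhumafaboi.

juhumafaboi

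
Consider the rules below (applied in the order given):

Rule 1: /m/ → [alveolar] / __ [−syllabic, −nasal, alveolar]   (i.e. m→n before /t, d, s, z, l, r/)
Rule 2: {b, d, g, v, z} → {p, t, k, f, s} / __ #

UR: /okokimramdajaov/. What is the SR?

okokinrandajaof

Rule 1 (nasal place assimilation): /m/ precedes the alveolar consonant /r/, so it assimilates in place to [n]. /m/ precedes the alveolar consonant /d/, so it assimilates in place to [n]. /okokimramdajaov/ → okokinrandajaov.
Rule 2 (final devoicing): /v/ is a voiced obstruent in word-final position, so it devoices to [f]. /okokinrandajaov/ → okokinrandajaof.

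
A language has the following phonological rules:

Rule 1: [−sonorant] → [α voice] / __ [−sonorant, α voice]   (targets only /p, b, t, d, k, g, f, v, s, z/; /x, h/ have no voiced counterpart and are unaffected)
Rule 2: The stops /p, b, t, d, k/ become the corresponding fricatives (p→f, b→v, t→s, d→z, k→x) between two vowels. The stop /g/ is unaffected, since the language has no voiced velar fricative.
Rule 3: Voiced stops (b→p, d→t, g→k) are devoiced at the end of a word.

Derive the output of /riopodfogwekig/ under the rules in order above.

Rule 1 (regressive voicing assimilation): /d/ precedes the voiceless obstruent /f/, so it devoices to [t] by assimilation. /riopodfogwekig/ → riopotfogwekig.
Rule 2 (intervocalic spirantization): /p/ is a stop between vowels /o/ and /o/, so it spirantizes to the fricative [f]. /k/ is a stop between vowels /e/ and /i/, so it spirantizes to the fricative [x]. /riopotfogwekig/ → riofotfogwexig.
Rule 3 (final devoicing): /g/ is a voiced stop in word-final position, so it devoices to [k]. /riofotfogwexig/ → riofotfogwexik.

riofotfogwexik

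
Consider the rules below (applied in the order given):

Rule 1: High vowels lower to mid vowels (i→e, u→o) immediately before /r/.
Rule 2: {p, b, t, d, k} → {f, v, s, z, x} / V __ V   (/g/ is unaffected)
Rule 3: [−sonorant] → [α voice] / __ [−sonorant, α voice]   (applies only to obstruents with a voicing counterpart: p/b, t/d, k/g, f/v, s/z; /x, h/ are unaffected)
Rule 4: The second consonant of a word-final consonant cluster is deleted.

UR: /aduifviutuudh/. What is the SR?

Rule 1 (pre-rhotic lowering): no segment meets the environment; /aduifviutuudh/ is unchanged.
Rule 2 (intervocalic spirantization): /d/ is a stop between vowels /a/ and /u/, so it spirantizes to the fricative [z]. /t/ is a stop between vowels /u/ and /u/, so it spirantizes to the fricative [s]. /aduifviutuudh/ → azuifviusuudh.
Rule 3 (regressive voicing assimilation): /f/ precedes the voiced obstruent /v/, so it voices to [v] by assimilation. /d/ precedes the voiceless obstruent /h/, so it devoices to [t] by assimilation. /azuifviusuudh/ → azuivviusuuth.
Rule 4 (final cluster simplification): /h/ is the second consonant of a word-final cluster /th/, so it deletes. /azuivviusuuth/ → azuivviusuut.

azuivviusuut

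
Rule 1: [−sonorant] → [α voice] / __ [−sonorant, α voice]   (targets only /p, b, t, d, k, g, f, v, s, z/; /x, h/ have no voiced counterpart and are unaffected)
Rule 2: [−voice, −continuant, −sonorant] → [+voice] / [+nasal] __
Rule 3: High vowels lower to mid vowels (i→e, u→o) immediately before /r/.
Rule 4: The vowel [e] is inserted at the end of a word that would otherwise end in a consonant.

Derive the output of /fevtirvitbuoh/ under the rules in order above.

feftervidbuohe

Rule 1 (regressive voicing assimilation): /v/ precedes the voiceless obstruent /t/, so it devoices to [f] by assimilation. /t/ precedes the voiced obstruent /b/, so it voices to [d] by assimilation. /fevtirvitbuoh/ → feftirvidbuoh.
Rule 2 (post-nasal voicing): no segment meets the environment; /feftirvidbuoh/ is unchanged.
Rule 3 (pre-rhotic lowering): /i/ is a high vowel immediately before /r/, so it lowers to [e]. /feftirvidbuoh/ → feftervidbuoh.
Rule 4 (final e-epenthesis): the form ends in the consonant /h/, so [e] is inserted word-finally. /feftervidbuoh/ → feftervidbuohe.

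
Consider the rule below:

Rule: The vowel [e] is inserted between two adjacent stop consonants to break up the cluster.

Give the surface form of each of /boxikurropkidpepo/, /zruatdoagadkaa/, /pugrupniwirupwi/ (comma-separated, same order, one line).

boxikurropekidepepo, zruatedoagadekaa, pugrupniwirupwi

/boxikurropkidpepo/: /p/ and /k/ form a stop–stop cluster, so [e] is inserted between them. /d/ and /p/ form a stop–stop cluster, so [e] is inserted between them. → [boxikurropekidepepo].
/zruatdoagadkaa/: /t/ and /d/ form a stop–stop cluster, so [e] is inserted between them. /d/ and /k/ form a stop–stop cluster, so [e] is inserted between them. → [zruatedoagadekaa].
/pugrupniwirupwi/: the rule's environment is not met; surfaces unchanged as [pugrupniwirupwi].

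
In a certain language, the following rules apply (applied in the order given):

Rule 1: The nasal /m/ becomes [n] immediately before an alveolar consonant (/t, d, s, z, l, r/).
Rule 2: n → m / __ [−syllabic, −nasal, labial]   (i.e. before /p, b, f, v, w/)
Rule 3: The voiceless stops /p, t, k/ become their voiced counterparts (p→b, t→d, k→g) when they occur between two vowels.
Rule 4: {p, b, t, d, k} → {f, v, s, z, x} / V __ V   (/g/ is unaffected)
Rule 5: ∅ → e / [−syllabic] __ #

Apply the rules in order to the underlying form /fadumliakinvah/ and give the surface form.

fazunliagimvahe

Rule 1 (nasal place assimilation): /m/ precedes the alveolar consonant /l/, so it assimilates in place to [n]. /fadumliakinvah/ → fadunliakinvah.
Rule 2 (nasal place assimilation): /n/ precedes the labial consonant /v/, so it assimilates in place to [m]. /fadunliakinvah/ → fadunliakimvah.
Rule 3 (intervocalic voicing): /k/ is a voiceless stop between vowels /a/ and /i/, so it voices to [g]. /fadunliakimvah/ → fadunliagimvah.
Rule 4 (intervocalic spirantization): /d/ is a stop between vowels /a/ and /u/, so it spirantizes to the fricative [z]. /fadunliagimvah/ → fazunliagimvah.
Rule 5 (final e-epenthesis): the form ends in the consonant /h/, so [e] is inserted word-finally. /fazunliagimvah/ → fazunliagimvahe.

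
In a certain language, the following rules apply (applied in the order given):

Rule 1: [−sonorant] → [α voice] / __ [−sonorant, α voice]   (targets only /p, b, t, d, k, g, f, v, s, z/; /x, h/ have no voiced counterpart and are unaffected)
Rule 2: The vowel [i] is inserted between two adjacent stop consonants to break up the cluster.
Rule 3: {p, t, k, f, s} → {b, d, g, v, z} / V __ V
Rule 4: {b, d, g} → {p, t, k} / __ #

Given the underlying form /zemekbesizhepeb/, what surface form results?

Rule 1 (regressive voicing assimilation): /k/ precedes the voiced obstruent /b/, so it voices to [g] by assimilation. /z/ precedes the voiceless obstruent /h/, so it devoices to [s] by assimilation. /zemekbesizhepeb/ → zemegbesishepeb.
Rule 2 (stop-cluster i-epenthesis): /g/ and /b/ form a stop–stop cluster, so [i] is inserted between them. /zemegbesishepeb/ → zemegibesishepeb.
Rule 3 (intervocalic voicing): /s/ is a voiceless obstruent between vowels /e/ and /i/, so it voices to [z]. /p/ is a voiceless obstruent between vowels /e/ and /e/, so it voices to [b]. /zemegibesishepeb/ → zemegibezishebeb.
Rule 4 (final devoicing): /b/ is a voiced stop in word-final position, so it devoices to [p]. /zemegibezishebeb/ → zemegibezishebep.

zemegibezishebep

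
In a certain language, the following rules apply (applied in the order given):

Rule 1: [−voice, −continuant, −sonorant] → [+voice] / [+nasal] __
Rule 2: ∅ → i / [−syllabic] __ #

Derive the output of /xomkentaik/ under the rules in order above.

xomgendaiki

Rule 1 (post-nasal voicing): /k/ is a voiceless stop immediately after the nasal /m/, so it voices to [g]. /t/ is a voiceless stop immediately after the nasal /n/, so it voices to [d]. /xomkentaik/ → xomgendaik.
Rule 2 (final i-epenthesis): the form ends in the consonant /k/, so [i] is inserted word-finally. /xomgendaik/ → xomgendaiki.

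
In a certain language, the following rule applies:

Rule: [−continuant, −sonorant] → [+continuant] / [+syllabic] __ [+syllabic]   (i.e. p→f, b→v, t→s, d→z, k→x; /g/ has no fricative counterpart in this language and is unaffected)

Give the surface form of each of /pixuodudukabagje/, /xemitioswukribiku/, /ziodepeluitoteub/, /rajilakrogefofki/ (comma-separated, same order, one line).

/pixuodudukabagje/: /d/ is a stop between vowels /o/ and /u/, so it spirantizes to the fricative [z]. /d/ is a stop between vowels /u/ and /u/, so it spirantizes to the fricative [z]. /k/ is a stop between vowels /u/ and /a/, so it spirantizes to the fricative [x]. /b/ is a stop between vowels /a/ and /a/, so it spirantizes to the fricative [v]. → [pixuozuzuxavagje].
/xemitioswukribiku/: /t/ is a stop between vowels /i/ and /i/, so it spirantizes to the fricative [s]. /b/ is a stop between vowels /i/ and /i/, so it spirantizes to the fricative [v]. /k/ is a stop between vowels /i/ and /u/, so it spirantizes to the fricative [x]. → [xemisioswukrivixu].
/ziodepeluitoteub/: /d/ is a stop between vowels /o/ and /e/, so it spirantizes to the fricative [z]. /p/ is a stop between vowels /e/ and /e/, so it spirantizes to the fricative [f]. /t/ is a stop between vowels /i/ and /o/, so it spirantizes to the fricative [s]. /t/ is a stop between vowels /o/ and /e/, so it spirantizes to the fricative [s]. → [ziozefeluisoseub].
/rajilakrogefofki/: the rule's environment is not met; surfaces unchanged as [rajilakrogefofki].

pixuozuzuxavagje, xemisioswukrivixu, ziozefeluisoseub, rajilakrogefofki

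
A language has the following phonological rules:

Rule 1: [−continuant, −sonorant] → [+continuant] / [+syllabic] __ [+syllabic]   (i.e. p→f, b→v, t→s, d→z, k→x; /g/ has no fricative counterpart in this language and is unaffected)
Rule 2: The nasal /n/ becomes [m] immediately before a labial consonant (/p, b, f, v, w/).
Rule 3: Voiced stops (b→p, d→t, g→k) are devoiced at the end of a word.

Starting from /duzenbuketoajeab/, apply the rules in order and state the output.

Rule 1 (intervocalic spirantization): /k/ is a stop between vowels /u/ and /e/, so it spirantizes to the fricative [x]. /t/ is a stop between vowels /e/ and /o/, so it spirantizes to the fricative [s]. /duzenbuketoajeab/ → duzenbuxesoajeab.
Rule 2 (nasal place assimilation): /n/ precedes the labial consonant /b/, so it assimilates in place to [m]. /duzenbuxesoajeab/ → duzembuxesoajeab.
Rule 3 (final devoicing): /b/ is a voiced stop in word-final position, so it devoices to [p]. /duzembuxesoajeab/ → duzembuxesoajeap.

duzembuxesoajeap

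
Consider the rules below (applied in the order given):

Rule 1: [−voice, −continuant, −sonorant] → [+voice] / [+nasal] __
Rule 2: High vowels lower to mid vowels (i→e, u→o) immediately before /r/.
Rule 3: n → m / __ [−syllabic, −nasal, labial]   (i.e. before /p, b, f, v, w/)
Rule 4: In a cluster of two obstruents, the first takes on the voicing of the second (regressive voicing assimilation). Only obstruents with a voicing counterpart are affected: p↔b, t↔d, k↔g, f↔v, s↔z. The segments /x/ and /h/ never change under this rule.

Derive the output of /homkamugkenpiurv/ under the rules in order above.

homgamukkembiorv

Rule 1 (post-nasal voicing): /k/ is a voiceless stop immediately after the nasal /m/, so it voices to [g]. /p/ is a voiceless stop immediately after the nasal /n/, so it voices to [b]. /homkamugkenpiurv/ → homgamugkenbiurv.
Rule 2 (pre-rhotic lowering): /u/ is a high vowel immediately before /r/, so it lowers to [o]. /homgamugkenbiurv/ → homgamugkenbiorv.
Rule 3 (nasal place assimilation): /n/ precedes the labial consonant /b/, so it assimilates in place to [m]. /homgamugkenbiorv/ → homgamugkembiorv.
Rule 4 (regressive voicing assimilation): /g/ precedes the voiceless obstruent /k/, so it devoices to [k] by assimilation. /homgamugkembiorv/ → homgamukkembiorv.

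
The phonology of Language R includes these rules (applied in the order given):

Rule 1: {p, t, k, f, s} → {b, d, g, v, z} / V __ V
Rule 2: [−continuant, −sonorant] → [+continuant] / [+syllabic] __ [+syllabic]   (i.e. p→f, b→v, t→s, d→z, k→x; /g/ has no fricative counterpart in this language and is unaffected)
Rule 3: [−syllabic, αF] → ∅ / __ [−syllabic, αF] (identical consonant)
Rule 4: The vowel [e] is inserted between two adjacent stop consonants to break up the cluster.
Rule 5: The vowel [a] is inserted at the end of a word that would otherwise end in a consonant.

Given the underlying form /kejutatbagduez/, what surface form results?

Rule 1 (intervocalic voicing): /t/ is a voiceless obstruent between vowels /u/ and /a/, so it voices to [d]. /kejutatbagduez/ → kejudatbagduez.
Rule 2 (intervocalic spirantization): /d/ is a stop between vowels /u/ and /a/, so it spirantizes to the fricative [z]. /kejudatbagduez/ → kejuzatbagduez.
Rule 3 (degemination): no segment meets the environment; /kejuzatbagduez/ is unchanged.
Rule 4 (stop-cluster e-epenthesis): /t/ and /b/ form a stop–stop cluster, so [e] is inserted between them. /g/ and /d/ form a stop–stop cluster, so [e] is inserted between them. /kejuzatbagduez/ → kejuzatebageduez.
Rule 5 (final a-epenthesis): the form ends in the consonant /z/, so [a] is inserted word-finally. /kejuzatebageduez/ → kejuzatebagedueza.

kejuzatebagedueza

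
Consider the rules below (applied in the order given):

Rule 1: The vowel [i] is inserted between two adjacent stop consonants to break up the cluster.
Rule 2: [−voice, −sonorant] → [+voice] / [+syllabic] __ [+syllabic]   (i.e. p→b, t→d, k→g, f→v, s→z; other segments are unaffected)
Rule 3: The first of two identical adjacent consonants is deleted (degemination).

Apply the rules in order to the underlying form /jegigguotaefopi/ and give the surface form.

Rule 1 (stop-cluster i-epenthesis): /g/ and /g/ form a stop–stop cluster, so [i] is inserted between them. /jegigguotaefopi/ → jegigiguotaefopi.
Rule 2 (intervocalic voicing): /t/ is a voiceless obstruent between vowels /o/ and /a/, so it voices to [d]. /f/ is a voiceless obstruent between vowels /e/ and /o/, so it voices to [v]. /p/ is a voiceless obstruent between vowels /o/ and /i/, so it voices to [b]. /jegigiguotaefopi/ → jegigiguodaevobi.
Rule 3 (degemination): no segment meets the environment; /jegigiguodaevobi/ is unchanged.

jegigiguodaevobi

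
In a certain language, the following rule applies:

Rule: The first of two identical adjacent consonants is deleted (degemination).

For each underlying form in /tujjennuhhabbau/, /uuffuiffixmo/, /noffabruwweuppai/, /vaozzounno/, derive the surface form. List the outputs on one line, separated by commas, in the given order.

tujenuhabau, uufuifixmo, nofabruweupai, vaozouno

/tujjennuhhabbau/: /jj/ is a geminate; the first /j/ deletes. /nn/ is a geminate; the first /n/ deletes. /hh/ is a geminate; the first /h/ deletes. /bb/ is a geminate; the first /b/ deletes. → [tujenuhabau].
/uuffuiffixmo/: /ff/ is a geminate; the first /f/ deletes. /ff/ is a geminate; the first /f/ deletes. → [uufuifixmo].
/noffabruwweuppai/: /ff/ is a geminate; the first /f/ deletes. /ww/ is a geminate; the first /w/ deletes. /pp/ is a geminate; the first /p/ deletes. → [nofabruweupai].
/vaozzounno/: /zz/ is a geminate; the first /z/ deletes. /nn/ is a geminate; the first /n/ deletes. → [vaozouno].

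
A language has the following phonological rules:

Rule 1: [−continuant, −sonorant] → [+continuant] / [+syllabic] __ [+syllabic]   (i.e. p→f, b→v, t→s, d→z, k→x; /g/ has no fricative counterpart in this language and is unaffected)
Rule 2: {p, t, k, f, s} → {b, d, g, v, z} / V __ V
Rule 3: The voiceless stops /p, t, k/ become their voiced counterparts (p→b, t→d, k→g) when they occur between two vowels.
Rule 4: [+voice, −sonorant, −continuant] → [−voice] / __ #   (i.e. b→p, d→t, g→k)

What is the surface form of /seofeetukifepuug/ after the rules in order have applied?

Rule 1 (intervocalic spirantization): /t/ is a stop between vowels /e/ and /u/, so it spirantizes to the fricative [s]. /k/ is a stop between vowels /u/ and /i/, so it spirantizes to the fricative [x]. /p/ is a stop between vowels /e/ and /u/, so it spirantizes to the fricative [f]. /seofeetukifepuug/ → seofeesuxifefuug.
Rule 2 (intervocalic voicing): /f/ is a voiceless obstruent between vowels /o/ and /e/, so it voices to [v]. /s/ is a voiceless obstruent between vowels /e/ and /u/, so it voices to [z]. /f/ is a voiceless obstruent between vowels /i/ and /e/, so it voices to [v]. /f/ is a voiceless obstruent between vowels /e/ and /u/, so it voices to [v]. /seofeesuxifefuug/ → seoveezuxivevuug.
Rule 3 (intervocalic voicing): no segment meets the environment; /seoveezuxivevuug/ is unchanged.
Rule 4 (final devoicing): /g/ is a voiced stop in word-final position, so it devoices to [k]. /seoveezuxivevuug/ → seoveezuxivevuuk.

seoveezuxivevuuk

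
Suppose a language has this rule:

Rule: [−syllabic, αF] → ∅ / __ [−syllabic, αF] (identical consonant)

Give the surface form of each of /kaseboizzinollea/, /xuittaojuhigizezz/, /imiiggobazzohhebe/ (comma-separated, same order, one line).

/kaseboizzinollea/: /zz/ is a geminate; the first /z/ deletes. /ll/ is a geminate; the first /l/ deletes. → [kaseboizinolea].
/xuittaojuhigizezz/: /tt/ is a geminate; the first /t/ deletes. /zz/ is a geminate; the first /z/ deletes. → [xuitaojuhigizez].
/imiiggobazzohhebe/: /gg/ is a geminate; the first /g/ deletes. /zz/ is a geminate; the first /z/ deletes. /hh/ is a geminate; the first /h/ deletes. → [imiigobazohebe].

kaseboizinolea, xuitaojuhigizez, imiigobazohebe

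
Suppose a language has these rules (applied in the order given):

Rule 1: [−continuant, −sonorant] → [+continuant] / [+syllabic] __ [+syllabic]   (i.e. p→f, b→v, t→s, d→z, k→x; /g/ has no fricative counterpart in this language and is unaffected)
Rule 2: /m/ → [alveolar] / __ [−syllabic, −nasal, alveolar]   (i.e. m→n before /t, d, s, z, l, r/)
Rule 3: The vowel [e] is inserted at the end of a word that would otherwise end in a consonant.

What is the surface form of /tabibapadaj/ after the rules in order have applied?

tavivafazaje

Rule 1 (intervocalic spirantization): /b/ is a stop between vowels /a/ and /i/, so it spirantizes to the fricative [v]. /b/ is a stop between vowels /i/ and /a/, so it spirantizes to the fricative [v]. /p/ is a stop between vowels /a/ and /a/, so it spirantizes to the fricative [f]. /d/ is a stop between vowels /a/ and /a/, so it spirantizes to the fricative [z]. /tabibapadaj/ → tavivafazaj.
Rule 2 (nasal place assimilation): no segment meets the environment; /tavivafazaj/ is unchanged.
Rule 3 (final e-epenthesis): the form ends in the consonant /j/, so [e] is inserted word-finally. /tavivafazaj/ → tavivafazaje.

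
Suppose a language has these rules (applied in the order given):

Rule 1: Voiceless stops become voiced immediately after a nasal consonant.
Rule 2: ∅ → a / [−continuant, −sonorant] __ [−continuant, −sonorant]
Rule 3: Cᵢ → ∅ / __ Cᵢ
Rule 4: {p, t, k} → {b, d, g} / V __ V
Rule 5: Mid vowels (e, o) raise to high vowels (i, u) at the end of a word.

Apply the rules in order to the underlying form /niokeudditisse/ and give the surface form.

Rule 1 (post-nasal voicing): no segment meets the environment; /niokeudditisse/ is unchanged.
Rule 2 (stop-cluster a-epenthesis): /d/ and /d/ form a stop–stop cluster, so [a] is inserted between them. /niokeudditisse/ → niokeudaditisse.
Rule 3 (degemination): /ss/ is a geminate; the first /s/ deletes. /niokeudaditisse/ → niokeudaditise.
Rule 4 (intervocalic voicing): /k/ is a voiceless stop between vowels /o/ and /e/, so it voices to [g]. /t/ is a voiceless stop between vowels /i/ and /i/, so it voices to [d]. /niokeudaditise/ → niogeudadidise.
Rule 5 (final vowel raising): /e/ is a mid vowel in word-final position, so it raises to [i]. /niogeudadidise/ → niogeudadidisi.

niogeudadidisi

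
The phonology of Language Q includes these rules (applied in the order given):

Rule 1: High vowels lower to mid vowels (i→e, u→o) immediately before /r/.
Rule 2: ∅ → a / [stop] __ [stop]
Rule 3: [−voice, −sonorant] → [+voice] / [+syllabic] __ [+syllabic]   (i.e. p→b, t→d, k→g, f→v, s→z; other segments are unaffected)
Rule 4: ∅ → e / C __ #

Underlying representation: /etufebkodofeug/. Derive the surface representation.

eduvebagodoveuge

Rule 1 (pre-rhotic lowering): no segment meets the environment; /etufebkodofeug/ is unchanged.
Rule 2 (stop-cluster a-epenthesis): /b/ and /k/ form a stop–stop cluster, so [a] is inserted between them. /etufebkodofeug/ → etufebakodofeug.
Rule 3 (intervocalic voicing): /t/ is a voiceless obstruent between vowels /e/ and /u/, so it voices to [d]. /f/ is a voiceless obstruent between vowels /u/ and /e/, so it voices to [v]. /k/ is a voiceless obstruent between vowels /a/ and /o/, so it voices to [g]. /f/ is a voiceless obstruent between vowels /o/ and /e/, so it voices to [v]. /etufebakodofeug/ → eduvebagodoveug.
Rule 4 (final e-epenthesis): the form ends in the consonant /g/, so [e] is inserted word-finally. /eduvebagodoveug/ → eduvebagodoveuge.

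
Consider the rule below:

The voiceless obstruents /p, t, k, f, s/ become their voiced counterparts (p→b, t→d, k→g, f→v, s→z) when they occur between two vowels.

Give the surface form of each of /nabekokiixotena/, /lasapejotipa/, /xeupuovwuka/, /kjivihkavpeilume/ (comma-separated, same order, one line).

/nabekokiixotena/: /k/ is a voiceless obstruent between vowels /e/ and /o/, so it voices to [g]. /k/ is a voiceless obstruent between vowels /o/ and /i/, so it voices to [g]. /t/ is a voiceless obstruent between vowels /o/ and /e/, so it voices to [d]. → [nabegogiixodena].
/lasapejotipa/: /s/ is a voiceless obstruent between vowels /a/ and /a/, so it voices to [z]. /p/ is a voiceless obstruent between vowels /a/ and /e/, so it voices to [b]. /t/ is a voiceless obstruent between vowels /o/ and /i/, so it voices to [d]. /p/ is a voiceless obstruent between vowels /i/ and /a/, so it voices to [b]. → [lazabejodiba].
/xeupuovwuka/: /p/ is a voiceless obstruent between vowels /u/ and /u/, so it voices to [b]. /k/ is a voiceless obstruent between vowels /u/ and /a/, so it voices to [g]. → [xeubuovwuga].
/kjivihkavpeilume/: the rule's environment is not met; surfaces unchanged as [kjivihkavpeilume].

nabegogiixodena, lazabejodiba, xeubuovwuga, kjivihkavpeilume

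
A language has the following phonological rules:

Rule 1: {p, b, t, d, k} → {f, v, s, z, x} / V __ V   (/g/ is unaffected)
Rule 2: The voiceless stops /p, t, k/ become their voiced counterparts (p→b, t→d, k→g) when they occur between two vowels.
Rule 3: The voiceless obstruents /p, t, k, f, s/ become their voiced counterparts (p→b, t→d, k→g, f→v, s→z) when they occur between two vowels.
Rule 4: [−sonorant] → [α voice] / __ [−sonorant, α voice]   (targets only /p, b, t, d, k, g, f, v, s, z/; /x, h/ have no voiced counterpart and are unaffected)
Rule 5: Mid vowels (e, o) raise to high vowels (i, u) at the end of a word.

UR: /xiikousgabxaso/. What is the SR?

xiixouzgapxazu

Rule 1 (intervocalic spirantization): /k/ is a stop between vowels /i/ and /o/, so it spirantizes to the fricative [x]. /xiikousgabxaso/ → xiixousgabxaso.
Rule 2 (intervocalic voicing): no segment meets the environment; /xiixousgabxaso/ is unchanged.
Rule 3 (intervocalic voicing): /s/ is a voiceless obstruent between vowels /a/ and /o/, so it voices to [z]. /xiixousgabxaso/ → xiixousgabxazo.
Rule 4 (regressive voicing assimilation): /s/ precedes the voiced obstruent /g/, so it voices to [z] by assimilation. /b/ precedes the voiceless obstruent /x/, so it devoices to [p] by assimilation. /xiixousgabxazo/ → xiixouzgapxazo.
Rule 5 (final vowel raising): /o/ is a mid vowel in word-final position, so it raises to [u]. /xiixouzgapxazo/ → xiixouzgapxazu.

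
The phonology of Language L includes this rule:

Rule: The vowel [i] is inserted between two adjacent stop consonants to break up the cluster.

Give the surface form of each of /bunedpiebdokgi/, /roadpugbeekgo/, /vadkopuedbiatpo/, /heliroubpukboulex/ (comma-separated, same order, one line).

bunedipiebidokigi, roadipugibeekigo, vadikopuedibiatipo, heliroubipukiboulex

/bunedpiebdokgi/: /d/ and /p/ form a stop–stop cluster, so [i] is inserted between them. /b/ and /d/ form a stop–stop cluster, so [i] is inserted between them. /k/ and /g/ form a stop–stop cluster, so [i] is inserted between them. → [bunedipiebidokigi].
/roadpugbeekgo/: /d/ and /p/ form a stop–stop cluster, so [i] is inserted between them. /g/ and /b/ form a stop–stop cluster, so [i] is inserted between them. /k/ and /g/ form a stop–stop cluster, so [i] is inserted between them. → [roadipugibeekigo].
/vadkopuedbiatpo/: /d/ and /k/ form a stop–stop cluster, so [i] is inserted between them. /d/ and /b/ form a stop–stop cluster, so [i] is inserted between them. /t/ and /p/ form a stop–stop cluster, so [i] is inserted between them. → [vadikopuedibiatipo].
/heliroubpukboulex/: /b/ and /p/ form a stop–stop cluster, so [i] is inserted between them. /k/ and /b/ form a stop–stop cluster, so [i] is inserted between them. → [heliroubipukiboulex].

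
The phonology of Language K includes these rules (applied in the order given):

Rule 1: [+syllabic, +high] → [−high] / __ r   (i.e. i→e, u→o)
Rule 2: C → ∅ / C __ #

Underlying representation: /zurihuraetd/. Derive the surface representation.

zorihoraet

Rule 1 (pre-rhotic lowering): /u/ is a high vowel immediately before /r/, so it lowers to [o]. /u/ is a high vowel immediately before /r/, so it lowers to [o]. /zurihuraetd/ → zorihoraetd.
Rule 2 (final cluster simplification): /d/ is the second consonant of a word-final cluster /td/, so it deletes. /zorihoraetd/ → zorihoraet.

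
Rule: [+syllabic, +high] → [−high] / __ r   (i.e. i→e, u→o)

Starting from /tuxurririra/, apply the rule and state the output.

tuxorrerera

Scanning /tuxurririra/: /u/ at position 2 is not in the conditioning environment; /u/ is a high vowel immediately before /r/, so it lowers to [o]; /i/ is a high vowel immediately before /r/, so it lowers to [e]; /i/ is a high vowel immediately before /r/, so it lowers to [e].
Result: [tuxorrerera].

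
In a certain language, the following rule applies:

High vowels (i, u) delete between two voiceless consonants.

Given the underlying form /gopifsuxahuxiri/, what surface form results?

/i/ is a high vowel flanked by voiceless consonants /p/ and /f/, so it deletes.
/u/ is a high vowel flanked by voiceless consonants /s/ and /x/, so it deletes.
/u/ is a high vowel flanked by voiceless consonants /h/ and /x/, so it deletes.
The other instances of /i/ do not occur in the required environment and remain unchanged.
Surface form: [gopfsxahxiri].

gopfsxahxiri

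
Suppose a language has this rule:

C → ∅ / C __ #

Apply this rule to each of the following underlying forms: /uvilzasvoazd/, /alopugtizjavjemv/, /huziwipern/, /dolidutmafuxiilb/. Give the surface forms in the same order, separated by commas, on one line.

uvilzasvoaz, alopugtizjavjem, huziwiper, dolidutmafuxiil

/uvilzasvoazd/: /d/ is the second consonant of a word-final cluster /zd/, so it deletes. → [uvilzasvoaz].
/alopugtizjavjemv/: /v/ is the second consonant of a word-final cluster /mv/, so it deletes. → [alopugtizjavjem].
/huziwipern/: /n/ is the second consonant of a word-final cluster /rn/, so it deletes. → [huziwiper].
/dolidutmafuxiilb/: /b/ is the second consonant of a word-final cluster /lb/, so it deletes. → [dolidutmafuxiil].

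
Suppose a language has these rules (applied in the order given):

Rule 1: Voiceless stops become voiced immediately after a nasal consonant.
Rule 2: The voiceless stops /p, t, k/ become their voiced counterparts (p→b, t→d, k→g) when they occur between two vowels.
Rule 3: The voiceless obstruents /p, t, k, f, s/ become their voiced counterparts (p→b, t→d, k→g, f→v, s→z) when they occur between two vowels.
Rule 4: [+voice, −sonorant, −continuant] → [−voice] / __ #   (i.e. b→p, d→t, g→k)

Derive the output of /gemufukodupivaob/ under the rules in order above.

Rule 1 (post-nasal voicing): no segment meets the environment; /gemufukodupivaob/ is unchanged.
Rule 2 (intervocalic voicing): /k/ is a voiceless stop between vowels /u/ and /o/, so it voices to [g]. /p/ is a voiceless stop between vowels /u/ and /i/, so it voices to [b]. /gemufukodupivaob/ → gemufugodubivaob.
Rule 3 (intervocalic voicing): /f/ is a voiceless obstruent between vowels /u/ and /u/, so it voices to [v]. /gemufugodubivaob/ → gemuvugodubivaob.
Rule 4 (final devoicing): /b/ is a voiced stop in word-final position, so it devoices to [p]. /gemuvugodubivaob/ → gemuvugodubivaop.

gemuvugodubivaop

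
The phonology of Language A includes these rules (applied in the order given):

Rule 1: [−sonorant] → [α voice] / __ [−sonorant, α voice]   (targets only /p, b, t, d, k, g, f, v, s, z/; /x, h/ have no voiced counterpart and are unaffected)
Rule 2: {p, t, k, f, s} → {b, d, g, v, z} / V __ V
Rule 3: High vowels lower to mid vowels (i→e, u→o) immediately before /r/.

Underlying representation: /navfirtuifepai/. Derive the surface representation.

Rule 1 (regressive voicing assimilation): /v/ precedes the voiceless obstruent /f/, so it devoices to [f] by assimilation. /navfirtuifepai/ → naffirtuifepai.
Rule 2 (intervocalic voicing): /f/ is a voiceless obstruent between vowels /i/ and /e/, so it voices to [v]. /p/ is a voiceless obstruent between vowels /e/ and /a/, so it voices to [b]. /naffirtuifepai/ → naffirtuivebai.
Rule 3 (pre-rhotic lowering): /i/ is a high vowel immediately before /r/, so it lowers to [e]. /naffirtuivebai/ → naffertuivebai.

naffertuivebai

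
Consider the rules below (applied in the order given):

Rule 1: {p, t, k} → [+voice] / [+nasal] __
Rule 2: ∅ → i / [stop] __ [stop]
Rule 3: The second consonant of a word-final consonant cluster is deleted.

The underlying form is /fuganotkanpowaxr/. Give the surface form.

Rule 1 (post-nasal voicing): /p/ is a voiceless stop immediately after the nasal /n/, so it voices to [b]. /fuganotkanpowaxr/ → fuganotkanbowaxr.
Rule 2 (stop-cluster i-epenthesis): /t/ and /k/ form a stop–stop cluster, so [i] is inserted between them. /fuganotkanbowaxr/ → fuganotikanbowaxr.
Rule 3 (final cluster simplification): /r/ is the second consonant of a word-final cluster /xr/, so it deletes. /fuganotikanbowaxr/ → fuganotikanbowax.

fuganotikanbowax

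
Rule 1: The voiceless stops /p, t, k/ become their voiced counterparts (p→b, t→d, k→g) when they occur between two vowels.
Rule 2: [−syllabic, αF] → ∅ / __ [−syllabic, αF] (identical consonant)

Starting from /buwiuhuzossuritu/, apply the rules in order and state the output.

Rule 1 (intervocalic voicing): /t/ is a voiceless stop between vowels /i/ and /u/, so it voices to [d]. /buwiuhuzossuritu/ → buwiuhuzossuridu.
Rule 2 (degemination): /ss/ is a geminate; the first /s/ deletes. /buwiuhuzossuridu/ → buwiuhuzosuridu.

buwiuhuzosuridu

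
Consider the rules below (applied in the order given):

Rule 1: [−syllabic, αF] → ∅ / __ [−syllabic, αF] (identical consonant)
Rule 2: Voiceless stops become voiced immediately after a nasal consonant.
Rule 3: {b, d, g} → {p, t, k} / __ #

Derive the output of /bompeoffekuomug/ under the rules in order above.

bombeofekuomuk

Rule 1 (degemination): /ff/ is a geminate; the first /f/ deletes. /bompeoffekuomug/ → bompeofekuomug.
Rule 2 (post-nasal voicing): /p/ is a voiceless stop immediately after the nasal /m/, so it voices to [b]. /bompeofekuomug/ → bombeofekuomug.
Rule 3 (final devoicing): /g/ is a voiced stop in word-final position, so it devoices to [k]. /bombeofekuomug/ → bombeofekuomuk.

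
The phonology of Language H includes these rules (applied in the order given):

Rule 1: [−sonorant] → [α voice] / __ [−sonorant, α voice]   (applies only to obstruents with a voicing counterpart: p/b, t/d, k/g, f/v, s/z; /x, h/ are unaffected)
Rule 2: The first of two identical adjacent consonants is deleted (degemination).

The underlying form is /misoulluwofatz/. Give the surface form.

misouluwofadz

Rule 1 (regressive voicing assimilation): /t/ precedes the voiced obstruent /z/, so it voices to [d] by assimilation. /misoulluwofatz/ → misoulluwofadz.
Rule 2 (degemination): /ll/ is a geminate; the first /l/ deletes. /misoulluwofadz/ → misouluwofadz.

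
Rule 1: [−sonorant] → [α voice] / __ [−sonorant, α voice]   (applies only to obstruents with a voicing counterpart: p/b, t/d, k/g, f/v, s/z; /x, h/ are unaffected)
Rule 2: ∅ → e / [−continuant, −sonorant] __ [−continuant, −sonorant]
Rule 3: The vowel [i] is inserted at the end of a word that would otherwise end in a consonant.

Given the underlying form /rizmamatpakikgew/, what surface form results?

Rule 1 (regressive voicing assimilation): /k/ precedes the voiced obstruent /g/, so it voices to [g] by assimilation. /rizmamatpakikgew/ → rizmamatpakiggew.
Rule 2 (stop-cluster e-epenthesis): /t/ and /p/ form a stop–stop cluster, so [e] is inserted between them. /g/ and /g/ form a stop–stop cluster, so [e] is inserted between them. /rizmamatpakiggew/ → rizmamatepakigegew.
Rule 3 (final i-epenthesis): the form ends in the consonant /w/, so [i] is inserted word-finally. /rizmamatepakigegew/ → rizmamatepakigegewi.

rizmamatepakigegewi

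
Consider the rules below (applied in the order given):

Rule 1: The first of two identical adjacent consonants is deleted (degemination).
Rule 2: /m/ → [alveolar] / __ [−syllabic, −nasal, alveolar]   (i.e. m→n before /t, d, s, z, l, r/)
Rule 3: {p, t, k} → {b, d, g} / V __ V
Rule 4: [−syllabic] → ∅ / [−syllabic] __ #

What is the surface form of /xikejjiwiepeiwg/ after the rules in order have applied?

Rule 1 (degemination): /jj/ is a geminate; the first /j/ deletes. /xikejjiwiepeiwg/ → xikejiwiepeiwg.
Rule 2 (nasal place assimilation): no segment meets the environment; /xikejiwiepeiwg/ is unchanged.
Rule 3 (intervocalic voicing): /k/ is a voiceless stop between vowels /i/ and /e/, so it voices to [g]. /p/ is a voiceless stop between vowels /e/ and /e/, so it voices to [b]. /xikejiwiepeiwg/ → xigejiwiebeiwg.
Rule 4 (final cluster simplification): /g/ is the second consonant of a word-final cluster /wg/, so it deletes. /xigejiwiebeiwg/ → xigejiwiebeiw.

xigejiwiebeiw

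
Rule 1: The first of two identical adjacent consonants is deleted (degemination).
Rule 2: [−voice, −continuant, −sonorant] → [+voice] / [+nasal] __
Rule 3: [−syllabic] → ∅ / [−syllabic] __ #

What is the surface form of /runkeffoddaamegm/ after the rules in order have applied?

rungefodaameg

Rule 1 (degemination): /ff/ is a geminate; the first /f/ deletes. /dd/ is a geminate; the first /d/ deletes. /runkeffoddaamegm/ → runkefodaamegm.
Rule 2 (post-nasal voicing): /k/ is a voiceless stop immediately after the nasal /n/, so it voices to [g]. /runkefodaamegm/ → rungefodaamegm.
Rule 3 (final cluster simplification): /m/ is the second consonant of a word-final cluster /gm/, so it deletes. /rungefodaamegm/ → rungefodaameg.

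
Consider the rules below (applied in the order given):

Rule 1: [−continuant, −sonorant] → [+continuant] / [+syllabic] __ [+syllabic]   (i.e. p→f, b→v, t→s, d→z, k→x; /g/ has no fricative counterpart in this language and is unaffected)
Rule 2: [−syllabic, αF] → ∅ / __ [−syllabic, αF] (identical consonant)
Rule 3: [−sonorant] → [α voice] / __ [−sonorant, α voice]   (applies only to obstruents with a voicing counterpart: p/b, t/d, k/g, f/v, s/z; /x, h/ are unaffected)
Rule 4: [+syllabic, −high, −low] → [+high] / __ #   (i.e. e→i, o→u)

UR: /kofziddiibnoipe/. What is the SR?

Rule 1 (intervocalic spirantization): /p/ is a stop between vowels /i/ and /e/, so it spirantizes to the fricative [f]. /kofziddiibnoipe/ → kofziddiibnoife.
Rule 2 (degemination): /dd/ is a geminate; the first /d/ deletes. /kofziddiibnoife/ → kofzidiibnoife.
Rule 3 (regressive voicing assimilation): /f/ precedes the voiced obstruent /z/, so it voices to [v] by assimilation. /kofzidiibnoife/ → kovzidiibnoife.
Rule 4 (final vowel raising): /e/ is a mid vowel in word-final position, so it raises to [i]. /kovzidiibnoife/ → kovzidiibnoifi.

kovzidiibnoifi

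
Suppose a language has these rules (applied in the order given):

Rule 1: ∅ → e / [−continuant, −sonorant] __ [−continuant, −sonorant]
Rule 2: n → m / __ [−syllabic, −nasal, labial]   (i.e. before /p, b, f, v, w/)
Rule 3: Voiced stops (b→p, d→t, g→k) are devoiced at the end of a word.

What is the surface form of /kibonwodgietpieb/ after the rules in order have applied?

kibomwodegietepiep

Rule 1 (stop-cluster e-epenthesis): /d/ and /g/ form a stop–stop cluster, so [e] is inserted between them. /t/ and /p/ form a stop–stop cluster, so [e] is inserted between them. /kibonwodgietpieb/ → kibonwodegietepieb.
Rule 2 (nasal place assimilation): /n/ precedes the labial consonant /w/, so it assimilates in place to [m]. /kibonwodegietepieb/ → kibomwodegietepieb.
Rule 3 (final devoicing): /b/ is a voiced stop in word-final position, so it devoices to [p]. /kibomwodegietepieb/ → kibomwodegietepiep.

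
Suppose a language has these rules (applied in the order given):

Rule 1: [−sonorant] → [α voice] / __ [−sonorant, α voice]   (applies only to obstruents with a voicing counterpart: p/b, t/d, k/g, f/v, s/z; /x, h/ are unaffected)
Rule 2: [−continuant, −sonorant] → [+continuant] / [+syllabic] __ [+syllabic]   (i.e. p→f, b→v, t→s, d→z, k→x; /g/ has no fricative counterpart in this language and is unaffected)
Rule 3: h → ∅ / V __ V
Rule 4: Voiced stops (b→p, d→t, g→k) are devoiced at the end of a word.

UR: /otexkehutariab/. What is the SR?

Rule 1 (regressive voicing assimilation): no segment meets the environment; /otexkehutariab/ is unchanged.
Rule 2 (intervocalic spirantization): /t/ is a stop between vowels /o/ and /e/, so it spirantizes to the fricative [s]. /t/ is a stop between vowels /u/ and /a/, so it spirantizes to the fricative [s]. /otexkehutariab/ → osexkehusariab.
Rule 3 (intervocalic h-deletion): /h/ occurs between vowels /e/ and /u/, so it deletes. /osexkehusariab/ → osexkeusariab.
Rule 4 (final devoicing): /b/ is a voiced stop in word-final position, so it devoices to [p]. /osexkeusariab/ → osexkeusariap.

osexkeusariap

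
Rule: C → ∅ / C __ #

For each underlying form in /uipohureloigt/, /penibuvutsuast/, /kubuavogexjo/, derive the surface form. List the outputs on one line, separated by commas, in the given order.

/uipohureloigt/: /t/ is the second consonant of a word-final cluster /gt/, so it deletes. → [uipohureloig].
/penibuvutsuast/: /t/ is the second consonant of a word-final cluster /st/, so it deletes. → [penibuvutsuas].
/kubuavogexjo/: the rule's environment is not met; surfaces unchanged as [kubuavogexjo].

uipohureloig, penibuvutsuas, kubuavogexjo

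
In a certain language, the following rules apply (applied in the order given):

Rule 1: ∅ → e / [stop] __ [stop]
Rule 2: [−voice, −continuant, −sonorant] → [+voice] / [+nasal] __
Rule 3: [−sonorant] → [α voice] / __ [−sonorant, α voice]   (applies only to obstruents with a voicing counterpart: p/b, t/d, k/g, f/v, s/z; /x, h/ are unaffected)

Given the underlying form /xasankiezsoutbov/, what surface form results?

Rule 1 (stop-cluster e-epenthesis): /t/ and /b/ form a stop–stop cluster, so [e] is inserted between them. /xasankiezsoutbov/ → xasankiezsoutebov.
Rule 2 (post-nasal voicing): /k/ is a voiceless stop immediately after the nasal /n/, so it voices to [g]. /xasankiezsoutebov/ → xasangiezsoutebov.
Rule 3 (regressive voicing assimilation): /z/ precedes the voiceless obstruent /s/, so it devoices to [s] by assimilation. /xasangiezsoutebov/ → xasangiessoutebov.

xasangiessoutebov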